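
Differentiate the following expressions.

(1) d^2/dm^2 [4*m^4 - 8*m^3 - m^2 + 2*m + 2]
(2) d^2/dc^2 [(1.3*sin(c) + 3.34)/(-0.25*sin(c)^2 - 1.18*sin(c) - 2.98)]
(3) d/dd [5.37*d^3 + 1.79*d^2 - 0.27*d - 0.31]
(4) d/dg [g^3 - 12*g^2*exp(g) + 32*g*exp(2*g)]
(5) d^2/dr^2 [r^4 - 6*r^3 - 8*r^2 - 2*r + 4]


(1) = 48*m^2 - 48*m - 2
(2) = (0.08125*sin(c)^5 + 0.4515*sin(c)^4 - 3.0176*sin(c)^3 - 11.126404*sin(c)^2 - 0.301056*sin(c) + 4.818008)/(0.25*sin(c)^2 + 1.18*sin(c) + 2.98)^3
(3) = 16.11*d^2 + 3.58*d - 0.27
(4) = -12*g^2*exp(g) + 3*g^2 + 64*g*exp(2*g) - 24*g*exp(g) + 32*exp(2*g)
(5) = 12*r^2 - 36*r - 16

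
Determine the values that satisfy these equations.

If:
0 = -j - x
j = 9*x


Then:
j = 0
x = 0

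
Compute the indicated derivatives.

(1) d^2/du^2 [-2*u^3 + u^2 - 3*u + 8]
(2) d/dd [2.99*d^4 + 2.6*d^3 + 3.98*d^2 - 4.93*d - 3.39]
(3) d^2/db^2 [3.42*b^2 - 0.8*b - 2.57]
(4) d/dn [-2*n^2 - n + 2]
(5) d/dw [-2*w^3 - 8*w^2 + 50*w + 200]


(1) = 2 - 12*u
(2) = 11.96*d^3 + 7.8*d^2 + 7.96*d - 4.93
(3) = 6.84000000000000
(4) = -4*n - 1
(5) = -6*w^2 - 16*w + 50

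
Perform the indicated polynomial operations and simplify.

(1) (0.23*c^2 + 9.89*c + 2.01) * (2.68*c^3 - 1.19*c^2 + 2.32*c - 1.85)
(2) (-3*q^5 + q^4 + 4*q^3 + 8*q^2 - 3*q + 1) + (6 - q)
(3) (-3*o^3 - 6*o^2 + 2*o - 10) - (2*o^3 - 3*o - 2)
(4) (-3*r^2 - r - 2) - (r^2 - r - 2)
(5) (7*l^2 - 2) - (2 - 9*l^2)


(1) = 0.6164*c^5 + 26.2315*c^4 - 5.8487*c^3 + 20.1274*c^2 - 13.6333*c - 3.7185
(2) = -3*q^5 + q^4 + 4*q^3 + 8*q^2 - 4*q + 7
(3) = -5*o^3 - 6*o^2 + 5*o - 8
(4) = -4*r^2
(5) = 16*l^2 - 4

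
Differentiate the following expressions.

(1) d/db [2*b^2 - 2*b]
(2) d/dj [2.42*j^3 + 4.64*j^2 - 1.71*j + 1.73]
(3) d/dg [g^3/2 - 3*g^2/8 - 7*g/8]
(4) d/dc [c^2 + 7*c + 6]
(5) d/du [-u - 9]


(1) = 4*b - 2
(2) = 7.26*j^2 + 9.28*j - 1.71
(3) = 3*g^2/2 - 3*g/4 - 7/8
(4) = 2*c + 7
(5) = -1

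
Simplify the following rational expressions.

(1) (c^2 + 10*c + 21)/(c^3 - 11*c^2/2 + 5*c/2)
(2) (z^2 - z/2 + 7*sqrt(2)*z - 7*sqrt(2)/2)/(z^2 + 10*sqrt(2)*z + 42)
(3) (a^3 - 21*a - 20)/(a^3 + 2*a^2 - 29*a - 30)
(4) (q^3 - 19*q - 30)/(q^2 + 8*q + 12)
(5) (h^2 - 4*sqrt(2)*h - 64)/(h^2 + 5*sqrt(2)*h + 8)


(1) = (2*c^2 + 20*c + 42)/(2*c^3 - 11*c^2 + 5*c)
(2) = (2*z - 1)/(2*z + 6*sqrt(2))
(3) = (a + 4)/(a + 6)
(4) = (q^2 - 2*q - 15)/(q + 6)
(5) = (h - 8*sqrt(2))/(h + sqrt(2))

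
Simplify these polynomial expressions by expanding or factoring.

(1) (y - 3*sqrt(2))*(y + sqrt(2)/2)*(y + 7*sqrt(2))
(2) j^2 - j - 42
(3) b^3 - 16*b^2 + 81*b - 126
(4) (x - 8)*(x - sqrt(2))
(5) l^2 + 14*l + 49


(1) = y^3 + 9*sqrt(2)*y^2/2 - 38*y - 21*sqrt(2)
(2) = (j - 7)*(j + 6)
(3) = (b - 7)*(b - 6)*(b - 3)
(4) = x^2 - 8*x - sqrt(2)*x + 8*sqrt(2)
(5) = (l + 7)^2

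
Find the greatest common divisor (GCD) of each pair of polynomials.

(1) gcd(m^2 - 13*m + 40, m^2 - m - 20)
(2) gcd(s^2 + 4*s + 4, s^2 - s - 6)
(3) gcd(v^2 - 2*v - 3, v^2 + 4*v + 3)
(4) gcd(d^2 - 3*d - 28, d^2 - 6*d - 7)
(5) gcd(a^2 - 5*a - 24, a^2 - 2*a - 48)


(1) = m - 5
(2) = s + 2
(3) = gcd((v - 3)*(v + 1), (v + 1)*(v + 3)) = v + 1
(4) = d - 7
(5) = a - 8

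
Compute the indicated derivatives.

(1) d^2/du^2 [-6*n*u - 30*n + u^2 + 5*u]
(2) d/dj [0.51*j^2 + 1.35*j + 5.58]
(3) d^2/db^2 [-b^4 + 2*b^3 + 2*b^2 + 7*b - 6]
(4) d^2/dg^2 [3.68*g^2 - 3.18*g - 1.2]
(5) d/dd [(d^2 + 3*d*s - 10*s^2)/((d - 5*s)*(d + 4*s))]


(1) = 2
(2) = 1.02*j + 1.35
(3) = -12*b^2 + 12*b + 4
(4) = 7.36000000000000
(5) = 2*s*(-2*d^2 - 10*d*s - 35*s^2)/(d^4 - 2*d^3*s - 39*d^2*s^2 + 40*d*s^3 + 400*s^4)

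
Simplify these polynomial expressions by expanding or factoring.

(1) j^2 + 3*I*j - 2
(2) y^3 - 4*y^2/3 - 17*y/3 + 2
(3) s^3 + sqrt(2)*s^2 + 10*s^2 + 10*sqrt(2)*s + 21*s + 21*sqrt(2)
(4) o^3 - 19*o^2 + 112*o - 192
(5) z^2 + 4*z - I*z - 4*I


(1) = (j + I)*(j + 2*I)
(2) = (y - 3)*(y - 1/3)*(y + 2)
(3) = (s + 3)*(s + 7)*(s + sqrt(2))
(4) = (o - 8)^2*(o - 3)
(5) = (z + 4)*(z - I)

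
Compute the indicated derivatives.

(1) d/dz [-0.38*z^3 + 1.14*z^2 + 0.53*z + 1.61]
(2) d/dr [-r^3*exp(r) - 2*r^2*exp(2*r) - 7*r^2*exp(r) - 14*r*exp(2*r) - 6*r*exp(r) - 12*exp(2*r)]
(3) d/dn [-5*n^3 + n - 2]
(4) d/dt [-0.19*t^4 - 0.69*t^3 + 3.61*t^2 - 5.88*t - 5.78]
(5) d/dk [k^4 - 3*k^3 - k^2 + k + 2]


(1) = -1.14*z^2 + 2.28*z + 0.53
(2) = (-r^3 - 4*r^2*exp(r) - 10*r^2 - 32*r*exp(r) - 20*r - 38*exp(r) - 6)*exp(r)
(3) = 1 - 15*n^2
(4) = -0.76*t^3 - 2.07*t^2 + 7.22*t - 5.88
(5) = 4*k^3 - 9*k^2 - 2*k + 1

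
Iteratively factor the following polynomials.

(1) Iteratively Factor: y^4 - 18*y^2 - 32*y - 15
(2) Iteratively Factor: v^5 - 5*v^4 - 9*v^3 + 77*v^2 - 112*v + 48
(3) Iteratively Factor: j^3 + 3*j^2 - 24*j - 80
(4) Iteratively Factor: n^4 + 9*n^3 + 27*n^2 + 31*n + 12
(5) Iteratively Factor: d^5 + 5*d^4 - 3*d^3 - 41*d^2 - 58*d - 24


(1) = (y + 1)*(y^3 - y^2 - 17*y - 15) = (y + 1)*(y + 3)*(y^2 - 4*y - 5) = (y - 5)*(y + 1)*(y + 3)*(y + 1)
(2) = (v - 1)*(v^4 - 4*v^3 - 13*v^2 + 64*v - 48) = (v - 1)^2*(v^3 - 3*v^2 - 16*v + 48) = (v - 3)*(v - 1)^2*(v^2 - 16) = (v - 3)*(v - 1)^2*(v + 4)*(v - 4)
(3) = (j + 4)*(j^2 - j - 20) = (j - 5)*(j + 4)*(j + 4)
(4) = (n + 1)*(n^3 + 8*n^2 + 19*n + 12) = (n + 1)^2*(n^2 + 7*n + 12) = (n + 1)^2*(n + 3)*(n + 4)
(5) = (d + 2)*(d^4 + 3*d^3 - 9*d^2 - 23*d - 12) = (d + 2)*(d + 4)*(d^3 - d^2 - 5*d - 3) = (d - 3)*(d + 2)*(d + 4)*(d^2 + 2*d + 1) = (d - 3)*(d + 1)*(d + 2)*(d + 4)*(d + 1)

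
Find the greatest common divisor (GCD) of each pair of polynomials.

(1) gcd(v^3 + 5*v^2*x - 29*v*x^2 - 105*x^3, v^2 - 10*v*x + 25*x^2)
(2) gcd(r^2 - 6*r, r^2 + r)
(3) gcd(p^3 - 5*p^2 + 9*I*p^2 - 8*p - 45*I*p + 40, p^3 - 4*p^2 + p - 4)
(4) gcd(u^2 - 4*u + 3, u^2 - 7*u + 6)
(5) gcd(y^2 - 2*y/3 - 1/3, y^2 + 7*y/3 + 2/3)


(1) = gcd((v - 5*x)*(v + 3*x)*(v + 7*x), (v - 5*x)^2) = -v + 5*x
(2) = gcd(r*(r - 6), r*(r + 1)) = r
(3) = p + I
(4) = u - 1
(5) = gcd((y - 1)*(y + 1/3), (y + 1/3)*(y + 2)) = y + 1/3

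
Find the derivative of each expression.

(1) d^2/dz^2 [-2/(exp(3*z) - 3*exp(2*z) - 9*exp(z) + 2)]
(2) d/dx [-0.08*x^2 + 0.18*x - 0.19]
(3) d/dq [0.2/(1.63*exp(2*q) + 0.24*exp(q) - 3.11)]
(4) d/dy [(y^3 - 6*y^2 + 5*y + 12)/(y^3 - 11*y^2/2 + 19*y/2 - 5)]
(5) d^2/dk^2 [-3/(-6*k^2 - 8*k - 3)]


(1) = 6*(-6*(-exp(2*z) + 2*exp(z) + 3)^2*exp(z) + (3*exp(2*z) - 4*exp(z) - 3)*(exp(3*z) - 3*exp(2*z) - 9*exp(z) + 2))*exp(z)/(exp(3*z) - 3*exp(2*z) - 9*exp(z) + 2)^3
(2) = 0.18 - 0.16*x
(3) = (-0.652*exp(q) - 0.048)*exp(q)/(1.63*exp(2*q) + 0.24*exp(q) - 3.11)^2
(4) = 2*(y^4 + 18*y^3 - 161*y^2 + 384*y - 278)/(4*y^6 - 44*y^5 + 197*y^4 - 458*y^3 + 581*y^2 - 380*y + 100)
(5) = 12*(-18*k^2 - 24*k + 8*(3*k + 2)^2 - 9)/(6*k^2 + 8*k + 3)^3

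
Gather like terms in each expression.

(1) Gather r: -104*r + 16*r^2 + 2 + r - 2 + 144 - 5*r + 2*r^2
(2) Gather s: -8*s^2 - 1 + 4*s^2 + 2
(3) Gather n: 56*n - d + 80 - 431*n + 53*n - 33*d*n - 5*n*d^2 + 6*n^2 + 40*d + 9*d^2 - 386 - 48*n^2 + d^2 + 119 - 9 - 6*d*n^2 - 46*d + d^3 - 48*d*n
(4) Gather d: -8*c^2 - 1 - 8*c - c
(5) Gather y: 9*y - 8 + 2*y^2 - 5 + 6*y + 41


(1) = 18*r^2 - 108*r + 144
(2) = 1 - 4*s^2
(3) = d^3 + 10*d^2 - 7*d + n^2*(-6*d - 42) + n*(-5*d^2 - 81*d - 322) - 196
(4) = -8*c^2 - 9*c - 1
(5) = 2*y^2 + 15*y + 28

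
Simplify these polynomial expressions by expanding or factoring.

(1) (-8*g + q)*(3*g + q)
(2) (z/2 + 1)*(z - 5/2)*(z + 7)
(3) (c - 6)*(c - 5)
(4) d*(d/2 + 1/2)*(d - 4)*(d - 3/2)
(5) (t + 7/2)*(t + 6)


(1) = -24*g^2 - 5*g*q + q^2
(2) = z^3/2 + 13*z^2/4 - 17*z/4 - 35/2
(3) = c^2 - 11*c + 30
(4) = d^4/2 - 9*d^3/4 + d^2/4 + 3*d
(5) = t^2 + 19*t/2 + 21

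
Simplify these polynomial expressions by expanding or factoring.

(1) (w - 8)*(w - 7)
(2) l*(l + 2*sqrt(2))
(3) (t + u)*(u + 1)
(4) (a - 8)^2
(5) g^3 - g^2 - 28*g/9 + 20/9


(1) = w^2 - 15*w + 56
(2) = l^2 + 2*sqrt(2)*l
(3) = t*u + t + u^2 + u
(4) = a^2 - 16*a + 64
(5) = (g - 2)*(g - 2/3)*(g + 5/3)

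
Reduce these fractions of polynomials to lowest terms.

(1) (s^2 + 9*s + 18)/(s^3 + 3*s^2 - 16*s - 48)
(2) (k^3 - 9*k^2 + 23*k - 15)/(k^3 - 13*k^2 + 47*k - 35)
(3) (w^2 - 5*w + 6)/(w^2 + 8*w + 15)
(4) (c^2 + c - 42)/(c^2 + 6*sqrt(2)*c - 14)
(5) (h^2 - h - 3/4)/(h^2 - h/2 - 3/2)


(1) = (s + 6)/(s^2 - 16)
(2) = (k - 3)/(k - 7)
(3) = (w^2 - 5*w + 6)/(w^2 + 8*w + 15)
(4) = (c^2 + c - 42)/(c^2 + 6*sqrt(2)*c - 14)
(5) = (2*h + 1)/(2*h + 2)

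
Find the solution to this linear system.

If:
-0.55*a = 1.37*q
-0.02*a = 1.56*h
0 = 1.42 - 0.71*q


Then:
a = -4.98
h = 0.06
q = 2.00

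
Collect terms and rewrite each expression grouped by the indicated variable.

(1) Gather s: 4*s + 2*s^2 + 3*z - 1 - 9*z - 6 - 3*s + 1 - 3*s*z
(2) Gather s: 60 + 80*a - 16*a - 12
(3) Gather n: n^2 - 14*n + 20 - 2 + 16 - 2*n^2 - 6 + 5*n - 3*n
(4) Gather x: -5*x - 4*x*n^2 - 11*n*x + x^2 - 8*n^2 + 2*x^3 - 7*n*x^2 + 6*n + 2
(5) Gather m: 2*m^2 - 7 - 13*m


(1) = 2*s^2 + s*(1 - 3*z) - 6*z - 6
(2) = 64*a + 48
(3) = -n^2 - 12*n + 28
(4) = -8*n^2 + 6*n + 2*x^3 + x^2*(1 - 7*n) + x*(-4*n^2 - 11*n - 5) + 2
(5) = 2*m^2 - 13*m - 7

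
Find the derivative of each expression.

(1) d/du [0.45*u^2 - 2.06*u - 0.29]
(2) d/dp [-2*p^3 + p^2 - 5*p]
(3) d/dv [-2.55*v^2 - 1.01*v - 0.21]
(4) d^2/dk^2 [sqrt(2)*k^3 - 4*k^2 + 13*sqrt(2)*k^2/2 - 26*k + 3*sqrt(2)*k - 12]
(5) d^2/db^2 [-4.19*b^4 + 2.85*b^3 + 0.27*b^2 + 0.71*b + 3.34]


(1) = 0.9*u - 2.06
(2) = -6*p^2 + 2*p - 5
(3) = -5.1*v - 1.01
(4) = 6*sqrt(2)*k - 8 + 13*sqrt(2)
(5) = -50.28*b^2 + 17.1*b + 0.54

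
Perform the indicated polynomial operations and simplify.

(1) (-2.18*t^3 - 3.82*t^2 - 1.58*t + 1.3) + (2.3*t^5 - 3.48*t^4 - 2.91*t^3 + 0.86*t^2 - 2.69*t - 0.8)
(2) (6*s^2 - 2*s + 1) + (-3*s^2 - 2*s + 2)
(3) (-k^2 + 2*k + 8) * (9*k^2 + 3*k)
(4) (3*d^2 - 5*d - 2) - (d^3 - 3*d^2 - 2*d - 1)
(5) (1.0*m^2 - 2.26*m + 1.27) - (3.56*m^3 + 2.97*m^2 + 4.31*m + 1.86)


(1) = 2.3*t^5 - 3.48*t^4 - 5.09*t^3 - 2.96*t^2 - 4.27*t + 0.5
(2) = 3*s^2 - 4*s + 3
(3) = -9*k^4 + 15*k^3 + 78*k^2 + 24*k
(4) = -d^3 + 6*d^2 - 3*d - 1
(5) = -3.56*m^3 - 1.97*m^2 - 6.57*m - 0.59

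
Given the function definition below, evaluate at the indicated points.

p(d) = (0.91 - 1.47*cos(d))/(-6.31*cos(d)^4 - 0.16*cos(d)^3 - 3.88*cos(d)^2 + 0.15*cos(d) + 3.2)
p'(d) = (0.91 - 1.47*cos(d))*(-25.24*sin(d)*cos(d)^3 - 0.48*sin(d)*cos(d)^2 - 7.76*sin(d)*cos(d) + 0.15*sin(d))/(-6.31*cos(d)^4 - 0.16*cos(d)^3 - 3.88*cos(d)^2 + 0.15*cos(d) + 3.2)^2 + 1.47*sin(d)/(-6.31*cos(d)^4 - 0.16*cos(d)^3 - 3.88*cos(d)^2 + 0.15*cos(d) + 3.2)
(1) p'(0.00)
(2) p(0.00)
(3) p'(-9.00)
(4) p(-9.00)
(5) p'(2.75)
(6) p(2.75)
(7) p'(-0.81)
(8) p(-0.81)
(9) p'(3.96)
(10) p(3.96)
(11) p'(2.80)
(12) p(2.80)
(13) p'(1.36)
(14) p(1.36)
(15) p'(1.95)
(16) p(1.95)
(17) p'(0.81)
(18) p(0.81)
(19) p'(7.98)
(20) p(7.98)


(1) = 0.00
(2) = 0.08
(3) = -1.11
(4) = -0.51
(5) = 0.92
(6) = -0.48
(7) = -2581.92
(8) = 5.24
(9) = -11760.18
(10) = -48.24
(11) = 0.70
(12) = -0.44
(13) = 0.36
(14) = 0.20
(15) = 1.46
(16) = 0.58
(17) = 2581.92
(18) = 5.24
(19) = 0.60
(20) = 0.35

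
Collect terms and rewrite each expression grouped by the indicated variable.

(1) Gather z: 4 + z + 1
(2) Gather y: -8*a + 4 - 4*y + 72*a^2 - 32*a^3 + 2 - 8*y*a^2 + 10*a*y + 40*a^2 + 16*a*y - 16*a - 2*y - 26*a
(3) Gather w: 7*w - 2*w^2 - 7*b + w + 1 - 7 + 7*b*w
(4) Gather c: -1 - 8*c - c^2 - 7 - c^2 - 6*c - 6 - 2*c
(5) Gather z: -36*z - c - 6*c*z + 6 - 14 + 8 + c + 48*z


(1) = z + 5
(2) = -32*a^3 + 112*a^2 - 50*a + y*(-8*a^2 + 26*a - 6) + 6
(3) = -7*b - 2*w^2 + w*(7*b + 8) - 6
(4) = -2*c^2 - 16*c - 14
(5) = z*(12 - 6*c)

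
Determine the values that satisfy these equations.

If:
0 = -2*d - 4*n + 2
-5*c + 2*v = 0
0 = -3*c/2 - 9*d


Then:
c = 2*v/5
d = -v/15
n = v/30 + 1/2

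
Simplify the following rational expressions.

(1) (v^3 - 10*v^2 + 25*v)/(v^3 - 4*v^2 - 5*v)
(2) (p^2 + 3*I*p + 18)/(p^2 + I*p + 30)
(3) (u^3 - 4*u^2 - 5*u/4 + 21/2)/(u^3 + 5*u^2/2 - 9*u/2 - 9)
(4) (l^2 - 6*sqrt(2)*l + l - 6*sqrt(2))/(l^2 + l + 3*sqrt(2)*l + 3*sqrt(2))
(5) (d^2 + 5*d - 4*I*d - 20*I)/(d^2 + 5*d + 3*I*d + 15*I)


(1) = (v - 5)/(v + 1)
(2) = (p - 3*I)/(p - 5*I)
(3) = (2*u - 7)/(2*u + 6)
(4) = (l - 6*sqrt(2))/(l + 3*sqrt(2))
(5) = (d - 4*I)/(d + 3*I)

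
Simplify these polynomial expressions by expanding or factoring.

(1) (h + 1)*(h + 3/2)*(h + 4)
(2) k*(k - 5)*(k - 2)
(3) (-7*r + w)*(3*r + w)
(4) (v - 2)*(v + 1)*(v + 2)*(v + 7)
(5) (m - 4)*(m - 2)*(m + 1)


(1) = h^3 + 13*h^2/2 + 23*h/2 + 6
(2) = k^3 - 7*k^2 + 10*k
(3) = -21*r^2 - 4*r*w + w^2
(4) = v^4 + 8*v^3 + 3*v^2 - 32*v - 28
(5) = m^3 - 5*m^2 + 2*m + 8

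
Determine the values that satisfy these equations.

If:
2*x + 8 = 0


Then:
x = -4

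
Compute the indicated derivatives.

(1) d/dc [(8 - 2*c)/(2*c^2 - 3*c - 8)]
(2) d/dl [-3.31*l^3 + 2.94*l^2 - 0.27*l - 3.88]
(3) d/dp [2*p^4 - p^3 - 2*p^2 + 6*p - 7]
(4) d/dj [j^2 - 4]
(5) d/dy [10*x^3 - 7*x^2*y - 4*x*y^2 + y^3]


(1) = 4*(c^2 - 8*c + 10)/(4*c^4 - 12*c^3 - 23*c^2 + 48*c + 64)
(2) = -9.93*l^2 + 5.88*l - 0.27
(3) = 8*p^3 - 3*p^2 - 4*p + 6
(4) = 2*j
(5) = -7*x^2 - 8*x*y + 3*y^2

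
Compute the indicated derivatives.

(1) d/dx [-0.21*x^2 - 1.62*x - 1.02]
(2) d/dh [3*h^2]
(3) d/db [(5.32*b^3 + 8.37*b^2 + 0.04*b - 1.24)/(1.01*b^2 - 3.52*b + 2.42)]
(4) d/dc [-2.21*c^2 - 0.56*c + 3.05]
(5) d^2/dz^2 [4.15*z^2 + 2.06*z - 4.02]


(1) = -0.42*x - 1.62
(2) = 6*h
(3) = (5.3732*b^4 - 37.4528*b^3 + 9.1204*b^2 + 43.0156*b - 4.268)/(1.0201*b^4 - 7.1104*b^3 + 17.2788*b^2 - 17.0368*b + 5.8564)
(4) = -4.42*c - 0.56
(5) = 8.30000000000000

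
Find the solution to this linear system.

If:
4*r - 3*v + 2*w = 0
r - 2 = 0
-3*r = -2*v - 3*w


Then:
r = 2
v = 36/13
w = 2/13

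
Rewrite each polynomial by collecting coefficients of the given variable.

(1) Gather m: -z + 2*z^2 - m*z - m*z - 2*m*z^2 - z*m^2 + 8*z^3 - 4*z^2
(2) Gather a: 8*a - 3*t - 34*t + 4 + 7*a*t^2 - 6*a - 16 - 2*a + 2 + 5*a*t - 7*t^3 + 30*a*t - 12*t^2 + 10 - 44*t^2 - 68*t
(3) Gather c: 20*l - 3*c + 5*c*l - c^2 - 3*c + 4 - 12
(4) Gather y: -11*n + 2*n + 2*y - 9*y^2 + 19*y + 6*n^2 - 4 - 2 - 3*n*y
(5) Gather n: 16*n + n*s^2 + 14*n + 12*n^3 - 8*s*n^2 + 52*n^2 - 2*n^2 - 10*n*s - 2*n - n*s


(1) = -m^2*z + m*(-2*z^2 - 2*z) + 8*z^3 - 2*z^2 - z
(2) = a*(7*t^2 + 35*t) - 7*t^3 - 56*t^2 - 105*t
(3) = -c^2 + c*(5*l - 6) + 20*l - 8
(4) = 6*n^2 - 9*n - 9*y^2 + y*(21 - 3*n) - 6
(5) = 12*n^3 + n^2*(50 - 8*s) + n*(s^2 - 11*s + 28)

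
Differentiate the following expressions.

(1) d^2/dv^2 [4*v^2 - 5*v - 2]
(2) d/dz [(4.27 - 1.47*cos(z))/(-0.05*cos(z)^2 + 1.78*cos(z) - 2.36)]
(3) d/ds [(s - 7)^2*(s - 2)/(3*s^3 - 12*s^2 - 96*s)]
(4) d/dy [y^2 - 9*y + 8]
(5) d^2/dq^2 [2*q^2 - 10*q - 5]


(1) = 8
(2) = (0.0735*cos(z)^2 - 0.427*cos(z) + 4.1314)*sin(z)/(0.0025*cos(z)^4 - 0.178*cos(z)^3 + 3.4044*cos(z)^2 - 8.4016*cos(z) + 5.5696)
(3) = 2*(6*s^4 - 109*s^3 + 557*s^2 - 392*s - 1568)/(3*s^2*(s^4 - 8*s^3 - 48*s^2 + 256*s + 1024))
(4) = 2*y - 9
(5) = 4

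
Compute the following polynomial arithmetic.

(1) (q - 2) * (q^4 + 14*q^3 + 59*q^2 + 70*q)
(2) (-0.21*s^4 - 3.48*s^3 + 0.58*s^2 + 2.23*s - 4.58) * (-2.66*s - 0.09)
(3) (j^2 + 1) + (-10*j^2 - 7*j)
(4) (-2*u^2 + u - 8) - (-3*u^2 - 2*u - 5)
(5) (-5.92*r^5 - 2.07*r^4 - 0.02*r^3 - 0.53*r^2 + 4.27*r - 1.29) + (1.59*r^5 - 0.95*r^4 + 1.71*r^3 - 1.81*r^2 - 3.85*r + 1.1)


(1) = q^5 + 12*q^4 + 31*q^3 - 48*q^2 - 140*q
(2) = 0.5586*s^5 + 9.2757*s^4 - 1.2296*s^3 - 5.984*s^2 + 11.9821*s + 0.4122
(3) = -9*j^2 - 7*j + 1
(4) = u^2 + 3*u - 3
(5) = -4.33*r^5 - 3.02*r^4 + 1.69*r^3 - 2.34*r^2 + 0.42*r - 0.19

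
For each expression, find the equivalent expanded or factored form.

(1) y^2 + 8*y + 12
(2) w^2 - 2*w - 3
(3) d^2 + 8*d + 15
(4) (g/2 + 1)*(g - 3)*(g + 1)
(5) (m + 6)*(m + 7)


(1) = (y + 2)*(y + 6)
(2) = (w - 3)*(w + 1)
(3) = (d + 3)*(d + 5)
(4) = g^3/2 - 7*g/2 - 3
(5) = m^2 + 13*m + 42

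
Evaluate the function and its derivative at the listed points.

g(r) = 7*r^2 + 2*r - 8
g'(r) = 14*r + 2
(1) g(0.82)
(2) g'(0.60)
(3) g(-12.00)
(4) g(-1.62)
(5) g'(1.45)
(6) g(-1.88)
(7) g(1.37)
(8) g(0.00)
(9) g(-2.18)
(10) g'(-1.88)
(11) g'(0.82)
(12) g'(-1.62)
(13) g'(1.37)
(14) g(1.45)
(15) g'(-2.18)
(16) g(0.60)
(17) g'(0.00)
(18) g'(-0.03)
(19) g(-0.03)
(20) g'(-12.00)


(1) = -1.65
(2) = 10.40
(3) = 976.00
(4) = 7.13
(5) = 22.30
(6) = 12.98
(7) = 7.88
(8) = -8.00
(9) = 20.91
(10) = -24.32
(11) = 13.48
(12) = -20.68
(13) = 21.18
(14) = 9.62
(15) = -28.52
(16) = -4.28
(17) = 2.00
(18) = 1.58
(19) = -8.05
(20) = -166.00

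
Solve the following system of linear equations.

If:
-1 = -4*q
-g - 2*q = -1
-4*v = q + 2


Then:
g = 1/2
q = 1/4
v = -9/16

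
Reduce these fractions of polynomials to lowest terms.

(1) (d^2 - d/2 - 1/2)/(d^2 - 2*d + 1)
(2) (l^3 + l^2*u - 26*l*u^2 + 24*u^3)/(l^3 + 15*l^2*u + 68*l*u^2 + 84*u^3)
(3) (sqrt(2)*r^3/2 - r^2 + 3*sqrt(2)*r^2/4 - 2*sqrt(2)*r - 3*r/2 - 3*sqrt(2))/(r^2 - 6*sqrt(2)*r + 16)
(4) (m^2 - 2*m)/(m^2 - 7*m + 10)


(1) = (2*d + 1)/(2*d - 2)
(2) = (l^2 - 5*l*u + 4*u^2)/(l^2 + 9*l*u + 14*u^2)
(3) = (2*sqrt(2)*r^2 + r*(4 + 3*sqrt(2)) + 6)/(4*r - 16*sqrt(2))
(4) = m/(m - 5)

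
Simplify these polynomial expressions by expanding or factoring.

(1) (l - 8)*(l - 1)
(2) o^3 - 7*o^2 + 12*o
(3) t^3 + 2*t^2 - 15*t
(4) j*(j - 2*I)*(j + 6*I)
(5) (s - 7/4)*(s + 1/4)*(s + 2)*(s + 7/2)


(1) = l^2 - 9*l + 8
(2) = o*(o - 4)*(o - 3)
(3) = t*(t - 3)*(t + 5)
(4) = j^3 + 4*I*j^2 + 12*j
(5) = s^4 + 4*s^3 - 27*s^2/16 - 413*s/32 - 49/16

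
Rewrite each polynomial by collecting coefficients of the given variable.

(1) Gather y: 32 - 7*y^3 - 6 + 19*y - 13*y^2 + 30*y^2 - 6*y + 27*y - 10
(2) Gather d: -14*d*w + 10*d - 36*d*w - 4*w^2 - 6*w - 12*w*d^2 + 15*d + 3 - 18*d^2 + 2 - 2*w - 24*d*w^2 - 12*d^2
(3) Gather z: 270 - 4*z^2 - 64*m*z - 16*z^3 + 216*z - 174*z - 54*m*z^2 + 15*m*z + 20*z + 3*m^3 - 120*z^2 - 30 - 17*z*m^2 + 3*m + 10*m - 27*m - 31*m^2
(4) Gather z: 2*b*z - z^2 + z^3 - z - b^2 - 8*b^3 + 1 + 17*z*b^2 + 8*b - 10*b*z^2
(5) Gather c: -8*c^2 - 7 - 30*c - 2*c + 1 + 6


(1) = -7*y^3 + 17*y^2 + 40*y + 16
(2) = d^2*(-12*w - 30) + d*(-24*w^2 - 50*w + 25) - 4*w^2 - 8*w + 5
(3) = 3*m^3 - 31*m^2 - 14*m - 16*z^3 + z^2*(-54*m - 124) + z*(-17*m^2 - 49*m + 62) + 240
(4) = -8*b^3 - b^2 + 8*b + z^3 + z^2*(-10*b - 1) + z*(17*b^2 + 2*b - 1) + 1
(5) = -8*c^2 - 32*c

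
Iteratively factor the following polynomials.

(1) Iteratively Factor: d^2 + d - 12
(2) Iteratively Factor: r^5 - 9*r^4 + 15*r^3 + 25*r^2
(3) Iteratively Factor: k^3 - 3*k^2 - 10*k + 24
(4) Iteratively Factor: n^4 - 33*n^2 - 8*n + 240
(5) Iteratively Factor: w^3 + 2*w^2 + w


(1) = (d - 3)*(d + 4)
(2) = (r - 5)*(r^4 - 4*r^3 - 5*r^2) = r*(r - 5)*(r^3 - 4*r^2 - 5*r) = r^2*(r - 5)*(r^2 - 4*r - 5) = r^2*(r - 5)^2*(r + 1)
(3) = (k + 3)*(k^2 - 6*k + 8) = (k - 4)*(k + 3)*(k - 2)
(4) = (n + 4)*(n^3 - 4*n^2 - 17*n + 60) = (n - 5)*(n + 4)*(n^2 + n - 12) = (n - 5)*(n + 4)^2*(n - 3)
(5) = (w + 1)*(w^2 + w) = w*(w + 1)*(w + 1)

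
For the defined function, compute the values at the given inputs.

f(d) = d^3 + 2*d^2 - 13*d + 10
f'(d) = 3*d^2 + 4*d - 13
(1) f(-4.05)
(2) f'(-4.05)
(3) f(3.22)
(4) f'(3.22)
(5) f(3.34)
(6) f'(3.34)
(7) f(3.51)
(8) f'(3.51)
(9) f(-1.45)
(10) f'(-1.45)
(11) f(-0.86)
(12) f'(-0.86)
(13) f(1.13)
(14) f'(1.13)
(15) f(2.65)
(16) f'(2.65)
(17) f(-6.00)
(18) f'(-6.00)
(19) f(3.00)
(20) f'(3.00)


(1) = 29.02
(2) = 20.01
(3) = 22.26
(4) = 30.99
(5) = 26.15
(6) = 33.83
(7) = 32.25
(8) = 38.00
(9) = 30.01
(10) = -12.49
(11) = 22.02
(12) = -14.22
(13) = -0.69
(14) = -4.65
(15) = 8.20
(16) = 18.67
(17) = -56.00
(18) = 71.00
(19) = 16.00
(20) = 26.00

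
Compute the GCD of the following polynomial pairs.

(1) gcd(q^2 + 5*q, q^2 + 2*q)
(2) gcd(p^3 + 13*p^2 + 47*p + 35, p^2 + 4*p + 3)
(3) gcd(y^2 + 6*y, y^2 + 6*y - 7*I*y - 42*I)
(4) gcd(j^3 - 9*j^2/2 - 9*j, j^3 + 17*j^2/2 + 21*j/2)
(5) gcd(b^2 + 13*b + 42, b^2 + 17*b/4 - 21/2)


(1) = gcd(q*(q + 5), q*(q + 2)) = q
(2) = gcd((p + 1)*(p + 5)*(p + 7), (p + 1)*(p + 3)) = p + 1
(3) = gcd(y*(y + 6), (y + 6)*(y - 7*I)) = y + 6
(4) = j^2 + 3*j/2
(5) = b + 6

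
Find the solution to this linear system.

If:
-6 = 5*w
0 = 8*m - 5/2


Then:
m = 5/16
w = -6/5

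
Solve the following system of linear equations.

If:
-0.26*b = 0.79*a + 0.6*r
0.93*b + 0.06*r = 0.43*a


Then:
a = -0.640756054341406*r
b = -0.360779681039575*r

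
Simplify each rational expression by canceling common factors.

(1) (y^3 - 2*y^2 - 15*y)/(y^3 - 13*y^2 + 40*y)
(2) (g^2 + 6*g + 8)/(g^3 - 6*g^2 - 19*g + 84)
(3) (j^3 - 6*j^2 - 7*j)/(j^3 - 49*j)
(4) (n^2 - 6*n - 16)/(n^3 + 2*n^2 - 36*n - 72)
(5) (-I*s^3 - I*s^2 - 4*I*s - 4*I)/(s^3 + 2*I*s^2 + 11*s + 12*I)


(1) = (y + 3)/(y - 8)
(2) = (g + 2)/(g^2 - 10*g + 21)
(3) = (j + 1)/(j + 7)
(4) = (n - 8)/(n^2 - 36)
(5) = (-I*s^3 - I*s^2 - 4*I*s - 4*I)/(s^3 + 2*I*s^2 + 11*s + 12*I)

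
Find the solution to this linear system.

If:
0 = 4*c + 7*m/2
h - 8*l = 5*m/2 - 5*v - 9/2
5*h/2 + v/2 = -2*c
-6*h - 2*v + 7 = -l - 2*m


Then:
c = 7*v/97 - 4235/1552
h = 847/388 - 25*v/97
l = 60*v/97 - 27/194
m = 605/194 - 8*v/97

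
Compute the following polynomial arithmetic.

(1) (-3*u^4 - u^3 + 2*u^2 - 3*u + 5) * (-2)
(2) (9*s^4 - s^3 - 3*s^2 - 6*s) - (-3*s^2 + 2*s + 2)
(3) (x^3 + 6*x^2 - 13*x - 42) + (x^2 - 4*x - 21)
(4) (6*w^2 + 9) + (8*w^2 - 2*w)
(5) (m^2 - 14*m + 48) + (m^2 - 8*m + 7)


(1) = 6*u^4 + 2*u^3 - 4*u^2 + 6*u - 10
(2) = 9*s^4 - s^3 - 8*s - 2
(3) = x^3 + 7*x^2 - 17*x - 63
(4) = 14*w^2 - 2*w + 9
(5) = 2*m^2 - 22*m + 55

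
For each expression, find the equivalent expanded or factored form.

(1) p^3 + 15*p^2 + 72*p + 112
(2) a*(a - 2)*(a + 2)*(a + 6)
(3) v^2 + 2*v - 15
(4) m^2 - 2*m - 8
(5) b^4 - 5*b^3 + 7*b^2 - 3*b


(1) = (p + 4)^2*(p + 7)
(2) = a^4 + 6*a^3 - 4*a^2 - 24*a
(3) = (v - 3)*(v + 5)
(4) = (m - 4)*(m + 2)
(5) = b*(b - 3)*(b - 1)^2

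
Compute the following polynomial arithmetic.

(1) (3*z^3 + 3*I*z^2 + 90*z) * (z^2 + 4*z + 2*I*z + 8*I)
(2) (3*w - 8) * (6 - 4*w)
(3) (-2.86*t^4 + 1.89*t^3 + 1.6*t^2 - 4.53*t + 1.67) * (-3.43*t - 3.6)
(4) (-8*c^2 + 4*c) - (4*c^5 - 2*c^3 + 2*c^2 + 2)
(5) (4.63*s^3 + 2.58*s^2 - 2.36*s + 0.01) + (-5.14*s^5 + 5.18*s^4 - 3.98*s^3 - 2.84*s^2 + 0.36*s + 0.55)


(1) = 3*z^5 + 12*z^4 + 9*I*z^4 + 84*z^3 + 36*I*z^3 + 336*z^2 + 180*I*z^2 + 720*I*z
(2) = -12*w^2 + 50*w - 48
(3) = 9.8098*t^5 + 3.8133*t^4 - 12.292*t^3 + 9.7779*t^2 + 10.5799*t - 6.012
(4) = -4*c^5 + 2*c^3 - 10*c^2 + 4*c - 2
(5) = -5.14*s^5 + 5.18*s^4 + 0.65*s^3 - 0.26*s^2 - 2.0*s + 0.56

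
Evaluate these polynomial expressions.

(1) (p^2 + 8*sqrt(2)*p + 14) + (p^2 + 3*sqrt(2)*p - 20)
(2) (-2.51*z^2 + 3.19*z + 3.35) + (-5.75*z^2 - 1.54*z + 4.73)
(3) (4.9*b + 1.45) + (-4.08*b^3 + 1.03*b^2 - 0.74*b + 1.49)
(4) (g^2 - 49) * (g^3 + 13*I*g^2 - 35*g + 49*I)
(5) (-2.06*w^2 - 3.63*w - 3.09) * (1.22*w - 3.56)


(1) = 2*p^2 + 11*sqrt(2)*p - 6
(2) = -8.26*z^2 + 1.65*z + 8.08
(3) = -4.08*b^3 + 1.03*b^2 + 4.16*b + 2.94
(4) = g^5 + 13*I*g^4 - 84*g^3 - 588*I*g^2 + 1715*g - 2401*I
(5) = -2.5132*w^3 + 2.905*w^2 + 9.153*w + 11.0004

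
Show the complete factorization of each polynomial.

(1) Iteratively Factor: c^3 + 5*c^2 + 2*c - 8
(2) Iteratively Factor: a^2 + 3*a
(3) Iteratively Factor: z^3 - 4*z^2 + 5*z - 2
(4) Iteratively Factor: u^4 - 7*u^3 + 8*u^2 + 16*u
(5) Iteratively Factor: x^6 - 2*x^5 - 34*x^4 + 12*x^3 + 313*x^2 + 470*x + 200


(1) = (c + 4)*(c^2 + c - 2) = (c - 1)*(c + 4)*(c + 2)
(2) = (a)*(a + 3)
(3) = (z - 1)*(z^2 - 3*z + 2) = (z - 2)*(z - 1)*(z - 1)
(4) = (u - 4)*(u^3 - 3*u^2 - 4*u) = u*(u - 4)*(u^2 - 3*u - 4) = u*(u - 4)*(u + 1)*(u - 4)
(5) = (x + 4)*(x^5 - 6*x^4 - 10*x^3 + 52*x^2 + 105*x + 50) = (x + 2)*(x + 4)*(x^4 - 8*x^3 + 6*x^2 + 40*x + 25) = (x + 1)*(x + 2)*(x + 4)*(x^3 - 9*x^2 + 15*x + 25) = (x - 5)*(x + 1)*(x + 2)*(x + 4)*(x^2 - 4*x - 5) = (x - 5)*(x + 1)^2*(x + 2)*(x + 4)*(x - 5)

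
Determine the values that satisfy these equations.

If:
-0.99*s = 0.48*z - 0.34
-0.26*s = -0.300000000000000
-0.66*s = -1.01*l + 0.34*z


Then:
l = 0.19
s = 1.15
z = -1.67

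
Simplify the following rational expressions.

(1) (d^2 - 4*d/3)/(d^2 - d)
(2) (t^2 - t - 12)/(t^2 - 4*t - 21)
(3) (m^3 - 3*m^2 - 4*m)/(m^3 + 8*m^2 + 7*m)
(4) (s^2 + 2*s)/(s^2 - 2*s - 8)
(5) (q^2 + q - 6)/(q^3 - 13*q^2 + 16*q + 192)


(1) = (3*d - 4)/(3*d - 3)
(2) = (t - 4)/(t - 7)
(3) = (m - 4)/(m + 7)
(4) = s/(s - 4)
(5) = (q - 2)/(q^2 - 16*q + 64)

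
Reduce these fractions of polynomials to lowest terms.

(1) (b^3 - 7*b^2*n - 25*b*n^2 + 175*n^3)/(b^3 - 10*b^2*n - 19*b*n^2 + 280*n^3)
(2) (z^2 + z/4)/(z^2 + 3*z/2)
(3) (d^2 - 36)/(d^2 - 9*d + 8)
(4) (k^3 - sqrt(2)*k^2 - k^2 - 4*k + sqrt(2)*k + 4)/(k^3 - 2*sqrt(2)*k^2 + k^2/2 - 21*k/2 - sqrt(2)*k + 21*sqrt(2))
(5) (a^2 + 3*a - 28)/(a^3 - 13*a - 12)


(1) = (b - 5*n)/(b - 8*n)
(2) = (4*z + 1)/(4*z + 6)
(3) = (d^2 - 36)/(d^2 - 9*d + 8)
(4) = (2*k^2 + k*(-2 + 2*sqrt(2)) - 2*sqrt(2))/(2*k^2 + k - 21)
(5) = (a + 7)/(a^2 + 4*a + 3)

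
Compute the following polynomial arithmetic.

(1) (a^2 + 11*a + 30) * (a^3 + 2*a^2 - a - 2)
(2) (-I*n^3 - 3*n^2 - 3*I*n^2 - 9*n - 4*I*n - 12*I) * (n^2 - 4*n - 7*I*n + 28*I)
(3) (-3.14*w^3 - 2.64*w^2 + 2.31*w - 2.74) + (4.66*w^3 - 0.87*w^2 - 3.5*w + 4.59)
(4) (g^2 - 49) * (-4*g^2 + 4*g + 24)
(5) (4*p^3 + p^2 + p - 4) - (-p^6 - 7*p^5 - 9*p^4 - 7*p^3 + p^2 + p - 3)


(1) = a^5 + 13*a^4 + 51*a^3 + 47*a^2 - 52*a - 60
(2) = -I*n^5 - 10*n^4 + I*n^4 + 10*n^3 + 29*I*n^3 + 92*n^2 - 17*I*n^2 + 28*n - 204*I*n + 336
(3) = 1.52*w^3 - 3.51*w^2 - 1.19*w + 1.85
(4) = -4*g^4 + 4*g^3 + 220*g^2 - 196*g - 1176
(5) = p^6 + 7*p^5 + 9*p^4 + 11*p^3 - 1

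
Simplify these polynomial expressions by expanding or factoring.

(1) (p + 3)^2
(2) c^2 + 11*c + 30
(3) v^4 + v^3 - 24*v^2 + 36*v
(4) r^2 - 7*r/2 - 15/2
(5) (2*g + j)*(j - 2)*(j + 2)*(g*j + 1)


(1) = p^2 + 6*p + 9
(2) = (c + 5)*(c + 6)
(3) = v*(v - 3)*(v - 2)*(v + 6)
(4) = (r - 5)*(r + 3/2)
(5) = 2*g^2*j^3 - 8*g^2*j + g*j^4 - 2*g*j^2 - 8*g + j^3 - 4*j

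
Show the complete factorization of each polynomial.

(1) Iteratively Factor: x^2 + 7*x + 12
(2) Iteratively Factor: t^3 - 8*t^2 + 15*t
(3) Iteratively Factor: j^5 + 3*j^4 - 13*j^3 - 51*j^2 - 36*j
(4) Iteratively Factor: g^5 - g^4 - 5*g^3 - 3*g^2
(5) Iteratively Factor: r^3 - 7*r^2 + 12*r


(1) = (x + 3)*(x + 4)
(2) = (t - 3)*(t^2 - 5*t) = t*(t - 3)*(t - 5)
(3) = (j + 3)*(j^4 - 13*j^2 - 12*j) = (j + 1)*(j + 3)*(j^3 - j^2 - 12*j) = j*(j + 1)*(j + 3)*(j^2 - j - 12) = j*(j + 1)*(j + 3)^2*(j - 4)
(4) = (g)*(g^4 - g^3 - 5*g^2 - 3*g) = g*(g + 1)*(g^3 - 2*g^2 - 3*g) = g^2*(g + 1)*(g^2 - 2*g - 3) = g^2*(g + 1)^2*(g - 3)
(5) = (r - 3)*(r^2 - 4*r) = r*(r - 3)*(r - 4)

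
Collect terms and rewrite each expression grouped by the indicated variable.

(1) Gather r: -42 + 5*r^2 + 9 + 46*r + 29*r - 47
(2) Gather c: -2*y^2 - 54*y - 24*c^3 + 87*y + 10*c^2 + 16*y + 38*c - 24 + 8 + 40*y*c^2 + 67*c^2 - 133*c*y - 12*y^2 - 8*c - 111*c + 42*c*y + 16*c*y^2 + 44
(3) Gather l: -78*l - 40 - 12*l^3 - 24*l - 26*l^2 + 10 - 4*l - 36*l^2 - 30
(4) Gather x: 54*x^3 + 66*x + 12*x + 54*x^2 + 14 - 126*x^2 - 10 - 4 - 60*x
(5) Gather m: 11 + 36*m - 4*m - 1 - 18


(1) = 5*r^2 + 75*r - 80
(2) = -24*c^3 + c^2*(40*y + 77) + c*(16*y^2 - 91*y - 81) - 14*y^2 + 49*y + 28
(3) = -12*l^3 - 62*l^2 - 106*l - 60
(4) = 54*x^3 - 72*x^2 + 18*x
(5) = 32*m - 8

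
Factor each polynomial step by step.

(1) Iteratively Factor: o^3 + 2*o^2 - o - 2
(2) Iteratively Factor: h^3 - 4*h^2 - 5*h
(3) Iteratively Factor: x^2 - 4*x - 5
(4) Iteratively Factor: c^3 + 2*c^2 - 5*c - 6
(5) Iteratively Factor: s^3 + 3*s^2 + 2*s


(1) = (o + 2)*(o^2 - 1) = (o + 1)*(o + 2)*(o - 1)
(2) = (h + 1)*(h^2 - 5*h) = h*(h + 1)*(h - 5)
(3) = (x - 5)*(x + 1)
(4) = (c + 1)*(c^2 + c - 6) = (c + 1)*(c + 3)*(c - 2)
(5) = (s + 1)*(s^2 + 2*s) = (s + 1)*(s + 2)*(s)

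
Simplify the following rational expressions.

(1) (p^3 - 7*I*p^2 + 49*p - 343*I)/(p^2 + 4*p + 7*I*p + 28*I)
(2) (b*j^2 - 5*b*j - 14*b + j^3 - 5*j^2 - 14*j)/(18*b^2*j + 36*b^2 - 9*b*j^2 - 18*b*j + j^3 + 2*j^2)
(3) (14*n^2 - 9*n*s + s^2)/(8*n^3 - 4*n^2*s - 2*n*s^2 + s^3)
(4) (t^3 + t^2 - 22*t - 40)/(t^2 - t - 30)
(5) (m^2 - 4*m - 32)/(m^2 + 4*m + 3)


(1) = (p^2 - 14*I*p - 49)/(p + 4)
(2) = (b*j - 7*b + j^2 - 7*j)/(18*b^2 - 9*b*j + j^2)
(3) = (-7*n + s)/(-4*n^2 + s^2)
(4) = (t^3 + t^2 - 22*t - 40)/(t^2 - t - 30)
(5) = (m^2 - 4*m - 32)/(m^2 + 4*m + 3)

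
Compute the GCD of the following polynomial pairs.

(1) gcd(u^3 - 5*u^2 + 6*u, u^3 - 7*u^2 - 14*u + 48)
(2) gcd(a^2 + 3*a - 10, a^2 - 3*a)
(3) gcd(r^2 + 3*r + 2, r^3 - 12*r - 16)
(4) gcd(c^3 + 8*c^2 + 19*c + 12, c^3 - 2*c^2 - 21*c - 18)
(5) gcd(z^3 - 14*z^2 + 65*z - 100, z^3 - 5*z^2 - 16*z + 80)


(1) = u - 2
(2) = gcd((a - 2)*(a + 5), a*(a - 3)) = 1
(3) = gcd((r + 1)*(r + 2), (r - 4)*(r + 2)^2) = r + 2
(4) = gcd((c + 1)*(c + 3)*(c + 4), (c - 6)*(c + 1)*(c + 3)) = c^2 + 4*c + 3
(5) = z^2 - 9*z + 20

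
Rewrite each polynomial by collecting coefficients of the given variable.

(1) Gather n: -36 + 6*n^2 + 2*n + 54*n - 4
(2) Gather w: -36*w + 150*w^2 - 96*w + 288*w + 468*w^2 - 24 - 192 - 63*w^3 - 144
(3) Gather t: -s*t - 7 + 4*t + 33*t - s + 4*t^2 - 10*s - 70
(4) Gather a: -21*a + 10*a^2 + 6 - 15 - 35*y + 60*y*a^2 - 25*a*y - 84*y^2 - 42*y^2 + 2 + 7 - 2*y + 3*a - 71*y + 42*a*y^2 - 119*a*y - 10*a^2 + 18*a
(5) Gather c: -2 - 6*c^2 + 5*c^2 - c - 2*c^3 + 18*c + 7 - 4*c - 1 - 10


(1) = 6*n^2 + 56*n - 40
(2) = -63*w^3 + 618*w^2 + 156*w - 360
(3) = -11*s + 4*t^2 + t*(37 - s) - 77
(4) = 60*a^2*y + a*(42*y^2 - 144*y) - 126*y^2 - 108*y
(5) = -2*c^3 - c^2 + 13*c - 6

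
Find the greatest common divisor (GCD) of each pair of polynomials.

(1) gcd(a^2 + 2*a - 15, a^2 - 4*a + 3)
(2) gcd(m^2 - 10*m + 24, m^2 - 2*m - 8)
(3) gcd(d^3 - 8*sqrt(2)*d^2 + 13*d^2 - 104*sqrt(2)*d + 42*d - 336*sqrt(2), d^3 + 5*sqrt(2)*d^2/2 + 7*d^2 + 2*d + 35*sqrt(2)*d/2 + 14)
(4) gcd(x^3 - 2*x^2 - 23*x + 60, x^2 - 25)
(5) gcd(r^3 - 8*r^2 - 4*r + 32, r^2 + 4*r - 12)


(1) = gcd((a - 3)*(a + 5), (a - 3)*(a - 1)) = a - 3
(2) = m - 4
(3) = d + 7
(4) = x + 5
(5) = gcd((r - 8)*(r - 2)*(r + 2), (r - 2)*(r + 6)) = r - 2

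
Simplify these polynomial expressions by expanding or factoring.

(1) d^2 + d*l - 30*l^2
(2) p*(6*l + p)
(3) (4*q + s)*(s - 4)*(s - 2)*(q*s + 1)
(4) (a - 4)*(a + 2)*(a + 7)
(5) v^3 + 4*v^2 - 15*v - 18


(1) = (d - 5*l)*(d + 6*l)
(2) = 6*l*p + p^2
(3) = 4*q^2*s^3 - 24*q^2*s^2 + 32*q^2*s + q*s^4 - 6*q*s^3 + 12*q*s^2 - 24*q*s + 32*q + s^3 - 6*s^2 + 8*s
(4) = a^3 + 5*a^2 - 22*a - 56
(5) = (v - 3)*(v + 1)*(v + 6)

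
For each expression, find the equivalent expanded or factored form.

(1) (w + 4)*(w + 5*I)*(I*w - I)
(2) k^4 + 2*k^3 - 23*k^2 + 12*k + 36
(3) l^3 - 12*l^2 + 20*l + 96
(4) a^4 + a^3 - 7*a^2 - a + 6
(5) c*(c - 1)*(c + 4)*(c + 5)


(1) = I*w^3 - 5*w^2 + 3*I*w^2 - 15*w - 4*I*w + 20
(2) = (k - 3)*(k - 2)*(k + 1)*(k + 6)
(3) = (l - 8)*(l - 6)*(l + 2)
(4) = (a - 2)*(a - 1)*(a + 1)*(a + 3)
(5) = c^4 + 8*c^3 + 11*c^2 - 20*c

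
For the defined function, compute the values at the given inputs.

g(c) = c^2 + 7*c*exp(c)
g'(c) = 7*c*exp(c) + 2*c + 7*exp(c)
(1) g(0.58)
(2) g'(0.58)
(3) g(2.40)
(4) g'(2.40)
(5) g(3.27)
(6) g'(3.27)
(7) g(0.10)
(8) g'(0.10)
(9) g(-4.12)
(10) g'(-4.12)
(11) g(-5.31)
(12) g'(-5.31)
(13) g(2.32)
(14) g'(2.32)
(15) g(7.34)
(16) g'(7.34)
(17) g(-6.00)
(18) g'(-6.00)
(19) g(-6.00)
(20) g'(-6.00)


(1) = 7.59
(2) = 20.91
(3) = 190.95
(4) = 267.15
(5) = 612.96
(6) = 792.99
(7) = 0.78
(8) = 8.71
(9) = 16.51
(10) = -8.59
(11) = 28.01
(12) = -10.77
(13) = 170.64
(14) = 241.12
(15) = 79215.66
(16) = 89961.45
(17) = 35.90
(18) = -12.09
(19) = 35.90
(20) = -12.09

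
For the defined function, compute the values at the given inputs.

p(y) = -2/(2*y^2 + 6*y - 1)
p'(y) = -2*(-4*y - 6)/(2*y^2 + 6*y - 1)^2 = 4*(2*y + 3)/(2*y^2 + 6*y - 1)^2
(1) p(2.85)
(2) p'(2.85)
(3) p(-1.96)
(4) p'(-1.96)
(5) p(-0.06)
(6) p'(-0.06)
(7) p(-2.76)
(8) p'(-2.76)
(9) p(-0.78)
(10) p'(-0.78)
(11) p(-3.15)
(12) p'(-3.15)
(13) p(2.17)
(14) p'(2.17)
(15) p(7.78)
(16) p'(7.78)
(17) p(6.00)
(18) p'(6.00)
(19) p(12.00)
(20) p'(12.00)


(1) = -0.06
(2) = 0.03
(3) = 0.39
(4) = -0.14
(5) = 1.48
(6) = 6.29
(7) = 0.86
(8) = -1.87
(9) = 0.45
(10) = 0.29
(11) = 36.36
(12) = -4363.64
(13) = -0.09
(14) = 0.06
(15) = -0.01
(16) = 0.00
(17) = -0.02
(18) = 0.01
(19) = -0.01
(20) = 0.00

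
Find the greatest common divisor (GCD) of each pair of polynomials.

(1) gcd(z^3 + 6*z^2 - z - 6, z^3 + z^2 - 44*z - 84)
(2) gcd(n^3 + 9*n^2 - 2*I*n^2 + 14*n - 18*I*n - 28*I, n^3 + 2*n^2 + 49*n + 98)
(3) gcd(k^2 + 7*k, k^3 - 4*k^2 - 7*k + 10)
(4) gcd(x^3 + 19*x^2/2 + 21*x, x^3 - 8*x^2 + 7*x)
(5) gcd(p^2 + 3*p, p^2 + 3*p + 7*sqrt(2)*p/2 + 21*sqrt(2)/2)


(1) = z + 6
(2) = gcd((n + 2)*(n + 7)*(n - 2*I), (n + 2)*(n - 7*I)*(n + 7*I)) = n + 2
(3) = 1
(4) = x
(5) = p + 3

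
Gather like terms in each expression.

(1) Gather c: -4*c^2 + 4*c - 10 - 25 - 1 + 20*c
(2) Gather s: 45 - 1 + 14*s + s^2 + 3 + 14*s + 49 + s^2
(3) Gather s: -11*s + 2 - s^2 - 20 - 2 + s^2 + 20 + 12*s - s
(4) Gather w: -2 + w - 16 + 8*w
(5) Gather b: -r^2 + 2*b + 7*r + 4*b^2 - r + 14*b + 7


(1) = -4*c^2 + 24*c - 36
(2) = 2*s^2 + 28*s + 96
(3) = 0
(4) = 9*w - 18
(5) = 4*b^2 + 16*b - r^2 + 6*r + 7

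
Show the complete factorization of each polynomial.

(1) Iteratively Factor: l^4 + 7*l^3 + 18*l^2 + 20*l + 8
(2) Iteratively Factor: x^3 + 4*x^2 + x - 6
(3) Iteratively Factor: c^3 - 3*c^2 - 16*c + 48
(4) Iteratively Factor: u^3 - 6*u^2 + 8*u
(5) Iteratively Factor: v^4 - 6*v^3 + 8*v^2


(1) = (l + 2)*(l^3 + 5*l^2 + 8*l + 4) = (l + 2)^2*(l^2 + 3*l + 2) = (l + 2)^3*(l + 1)
(2) = (x + 3)*(x^2 + x - 2) = (x - 1)*(x + 3)*(x + 2)
(3) = (c - 3)*(c^2 - 16) = (c - 4)*(c - 3)*(c + 4)
(4) = (u - 4)*(u^2 - 2*u) = u*(u - 4)*(u - 2)
(5) = (v)*(v^3 - 6*v^2 + 8*v) = v*(v - 2)*(v^2 - 4*v) = v^2*(v - 2)*(v - 4)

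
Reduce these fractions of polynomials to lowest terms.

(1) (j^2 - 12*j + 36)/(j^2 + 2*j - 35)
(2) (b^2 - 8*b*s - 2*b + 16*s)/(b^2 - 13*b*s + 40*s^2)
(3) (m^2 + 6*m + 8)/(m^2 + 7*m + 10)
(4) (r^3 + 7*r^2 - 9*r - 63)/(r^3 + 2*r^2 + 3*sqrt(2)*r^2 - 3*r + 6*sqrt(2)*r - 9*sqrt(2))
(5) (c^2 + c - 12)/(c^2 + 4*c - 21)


(1) = (j^2 - 12*j + 36)/(j^2 + 2*j - 35)
(2) = (2 - b)/(-b + 5*s)
(3) = (m + 4)/(m + 5)
(4) = (r^2 + 4*r - 21)/(r^2 + r*(-1 + 3*sqrt(2)) - 3*sqrt(2))
(5) = (c + 4)/(c + 7)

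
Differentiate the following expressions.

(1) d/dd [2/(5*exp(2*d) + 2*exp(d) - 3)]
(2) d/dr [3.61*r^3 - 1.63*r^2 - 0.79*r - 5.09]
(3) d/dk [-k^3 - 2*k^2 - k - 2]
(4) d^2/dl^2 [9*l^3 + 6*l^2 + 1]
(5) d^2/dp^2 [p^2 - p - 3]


(1) = (-20*exp(d) - 4)*exp(d)/(5*exp(2*d) + 2*exp(d) - 3)^2
(2) = 10.83*r^2 - 3.26*r - 0.79
(3) = -3*k^2 - 4*k - 1
(4) = 54*l + 12
(5) = 2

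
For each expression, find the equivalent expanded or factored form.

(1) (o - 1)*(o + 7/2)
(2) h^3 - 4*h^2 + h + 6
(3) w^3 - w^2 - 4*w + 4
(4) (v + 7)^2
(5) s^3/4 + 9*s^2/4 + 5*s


(1) = o^2 + 5*o/2 - 7/2
(2) = (h - 3)*(h - 2)*(h + 1)
(3) = (w - 2)*(w - 1)*(w + 2)
(4) = v^2 + 14*v + 49
(5) = s*(s/4 + 1)*(s + 5)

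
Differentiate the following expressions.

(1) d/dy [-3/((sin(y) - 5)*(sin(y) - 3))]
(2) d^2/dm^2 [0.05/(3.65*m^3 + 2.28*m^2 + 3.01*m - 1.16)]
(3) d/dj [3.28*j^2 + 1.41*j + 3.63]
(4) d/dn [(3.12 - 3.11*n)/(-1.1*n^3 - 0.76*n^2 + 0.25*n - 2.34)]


(1) = 6*(sin(y) - 4)*cos(y)/((sin(y) - 5)^2*(sin(y) - 3)^2)
(2) = (-(1.095*m + 0.228)*(3.65*m^3 + 2.28*m^2 + 3.01*m - 1.16) + 0.05*(10.95*m^2 + 4.56*m + 3.01)*(21.9*m^2 + 9.12*m + 6.02))/(3.65*m^3 + 2.28*m^2 + 3.01*m - 1.16)^3
(3) = 6.56*j + 1.41
(4) = (-6.842*n^3 + 7.9324*n^2 + 4.7424*n + 6.4974)/(1.21*n^6 + 1.672*n^5 + 0.0276*n^4 + 4.768*n^3 + 3.6193*n^2 - 1.17*n + 5.4756)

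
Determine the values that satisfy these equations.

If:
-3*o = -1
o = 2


Then:
No Solution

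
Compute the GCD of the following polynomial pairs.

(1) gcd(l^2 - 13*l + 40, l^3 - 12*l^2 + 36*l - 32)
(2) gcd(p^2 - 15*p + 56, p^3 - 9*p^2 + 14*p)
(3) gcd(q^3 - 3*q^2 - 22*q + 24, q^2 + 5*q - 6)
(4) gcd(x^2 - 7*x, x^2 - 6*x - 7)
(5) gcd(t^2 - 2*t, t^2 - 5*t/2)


(1) = l - 8
(2) = gcd((p - 8)*(p - 7), p*(p - 7)*(p - 2)) = p - 7
(3) = q - 1
(4) = gcd(x*(x - 7), (x - 7)*(x + 1)) = x - 7
(5) = gcd(t*(t - 2), t*(t - 5/2)) = t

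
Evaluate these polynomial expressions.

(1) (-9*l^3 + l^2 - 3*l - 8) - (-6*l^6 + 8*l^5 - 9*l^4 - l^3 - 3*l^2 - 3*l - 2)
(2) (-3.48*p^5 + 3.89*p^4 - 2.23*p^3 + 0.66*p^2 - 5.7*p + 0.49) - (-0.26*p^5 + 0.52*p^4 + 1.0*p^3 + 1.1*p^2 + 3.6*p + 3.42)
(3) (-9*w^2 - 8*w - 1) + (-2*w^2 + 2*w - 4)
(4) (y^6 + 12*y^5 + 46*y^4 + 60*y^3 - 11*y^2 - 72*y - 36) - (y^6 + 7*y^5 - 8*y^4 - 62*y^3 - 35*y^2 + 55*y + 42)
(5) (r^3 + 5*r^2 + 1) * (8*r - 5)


(1) = 6*l^6 - 8*l^5 + 9*l^4 - 8*l^3 + 4*l^2 - 6
(2) = -3.22*p^5 + 3.37*p^4 - 3.23*p^3 - 0.44*p^2 - 9.3*p - 2.93
(3) = -11*w^2 - 6*w - 5
(4) = 5*y^5 + 54*y^4 + 122*y^3 + 24*y^2 - 127*y - 78
(5) = 8*r^4 + 35*r^3 - 25*r^2 + 8*r - 5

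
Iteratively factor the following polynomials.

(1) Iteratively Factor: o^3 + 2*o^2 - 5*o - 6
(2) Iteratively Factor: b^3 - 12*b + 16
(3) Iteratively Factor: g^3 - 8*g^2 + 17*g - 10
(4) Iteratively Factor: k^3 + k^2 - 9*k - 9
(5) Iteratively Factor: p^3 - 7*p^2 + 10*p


(1) = (o + 1)*(o^2 + o - 6) = (o - 2)*(o + 1)*(o + 3)
(2) = (b - 2)*(b^2 + 2*b - 8) = (b - 2)^2*(b + 4)
(3) = (g - 5)*(g^2 - 3*g + 2) = (g - 5)*(g - 2)*(g - 1)
(4) = (k + 1)*(k^2 - 9) = (k + 1)*(k + 3)*(k - 3)
(5) = (p - 2)*(p^2 - 5*p) = (p - 5)*(p - 2)*(p)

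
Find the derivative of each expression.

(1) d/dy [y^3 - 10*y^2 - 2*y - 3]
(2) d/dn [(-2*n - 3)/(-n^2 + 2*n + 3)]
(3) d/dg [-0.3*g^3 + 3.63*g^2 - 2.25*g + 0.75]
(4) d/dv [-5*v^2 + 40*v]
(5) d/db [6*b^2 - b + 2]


(1) = 3*y^2 - 20*y - 2
(2) = 2*n*(-n - 3)/(n^4 - 4*n^3 - 2*n^2 + 12*n + 9)
(3) = -0.9*g^2 + 7.26*g - 2.25
(4) = 40 - 10*v
(5) = 12*b - 1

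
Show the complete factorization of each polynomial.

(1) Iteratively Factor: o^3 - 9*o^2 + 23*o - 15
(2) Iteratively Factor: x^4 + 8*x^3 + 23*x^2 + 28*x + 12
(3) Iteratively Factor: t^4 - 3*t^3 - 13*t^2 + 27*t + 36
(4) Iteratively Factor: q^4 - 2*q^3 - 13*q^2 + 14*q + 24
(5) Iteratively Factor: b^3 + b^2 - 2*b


(1) = (o - 1)*(o^2 - 8*o + 15) = (o - 5)*(o - 1)*(o - 3)
(2) = (x + 3)*(x^3 + 5*x^2 + 8*x + 4) = (x + 2)*(x + 3)*(x^2 + 3*x + 2) = (x + 1)*(x + 2)*(x + 3)*(x + 2)
(3) = (t + 1)*(t^3 - 4*t^2 - 9*t + 36) = (t - 3)*(t + 1)*(t^2 - t - 12) = (t - 3)*(t + 1)*(t + 3)*(t - 4)
(4) = (q - 4)*(q^3 + 2*q^2 - 5*q - 6) = (q - 4)*(q + 3)*(q^2 - q - 2) = (q - 4)*(q + 1)*(q + 3)*(q - 2)
(5) = (b)*(b^2 + b - 2) = b*(b - 1)*(b + 2)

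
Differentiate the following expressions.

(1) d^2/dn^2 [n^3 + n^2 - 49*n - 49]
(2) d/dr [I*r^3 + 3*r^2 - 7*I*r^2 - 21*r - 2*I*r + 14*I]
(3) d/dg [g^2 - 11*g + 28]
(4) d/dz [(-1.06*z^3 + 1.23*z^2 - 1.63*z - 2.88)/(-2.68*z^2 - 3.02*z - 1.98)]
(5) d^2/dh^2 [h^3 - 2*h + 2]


(1) = 6*n + 2
(2) = 3*I*r^2 + r*(6 - 14*I) - 21 - 2*I
(3) = 2*g - 11
(4) = (2.8408*z^4 + 6.4024*z^3 - 1.7866*z^2 - 20.3076*z - 5.4702)/(7.1824*z^4 + 16.1872*z^3 + 19.7332*z^2 + 11.9592*z + 3.9204)
(5) = 6*h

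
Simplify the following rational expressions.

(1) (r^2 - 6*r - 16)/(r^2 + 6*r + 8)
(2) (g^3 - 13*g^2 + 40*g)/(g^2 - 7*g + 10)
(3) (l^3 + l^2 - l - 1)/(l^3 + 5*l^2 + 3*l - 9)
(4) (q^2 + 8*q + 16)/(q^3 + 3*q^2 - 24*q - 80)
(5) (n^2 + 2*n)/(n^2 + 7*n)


(1) = (r - 8)/(r + 4)
(2) = (g^2 - 8*g)/(g - 2)
(3) = (l^2 + 2*l + 1)/(l^2 + 6*l + 9)
(4) = 1/(q - 5)
(5) = (n + 2)/(n + 7)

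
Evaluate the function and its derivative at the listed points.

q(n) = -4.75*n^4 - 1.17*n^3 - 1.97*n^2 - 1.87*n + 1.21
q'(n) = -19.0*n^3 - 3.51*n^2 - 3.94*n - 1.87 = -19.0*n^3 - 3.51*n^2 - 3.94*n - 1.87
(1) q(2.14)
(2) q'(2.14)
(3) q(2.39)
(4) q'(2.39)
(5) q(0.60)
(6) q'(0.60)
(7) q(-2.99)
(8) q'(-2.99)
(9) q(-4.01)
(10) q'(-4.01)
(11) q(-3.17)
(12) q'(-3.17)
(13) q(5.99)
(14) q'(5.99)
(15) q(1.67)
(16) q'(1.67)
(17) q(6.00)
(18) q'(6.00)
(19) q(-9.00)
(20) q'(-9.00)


(1) = -122.90
(2) = -212.58
(3) = -185.47
(4) = -290.72
(5) = -1.49
(6) = -9.60
(7) = -359.18
(8) = 486.42
(9) = -1175.73
(10) = 1182.63
(11) = -455.04
(12) = 580.59
(13) = -6447.20
(14) = -4234.92
(15) = -49.80
(16) = -106.73
(17) = -6489.65
(18) = -4255.87
(19) = -30453.35
(20) = 13600.28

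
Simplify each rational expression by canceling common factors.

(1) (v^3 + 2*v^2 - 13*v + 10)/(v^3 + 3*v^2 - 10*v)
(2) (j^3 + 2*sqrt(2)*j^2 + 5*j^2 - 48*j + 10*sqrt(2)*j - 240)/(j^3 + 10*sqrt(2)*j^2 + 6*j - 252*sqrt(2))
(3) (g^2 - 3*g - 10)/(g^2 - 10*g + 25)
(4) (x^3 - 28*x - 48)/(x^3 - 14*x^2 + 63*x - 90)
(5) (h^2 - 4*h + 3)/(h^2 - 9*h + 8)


(1) = (v - 1)/v
(2) = (j^2 + j*(5 - 4*sqrt(2)) - 20*sqrt(2))/(j^2 + 4*sqrt(2)*j - 42)
(3) = (g + 2)/(g - 5)
(4) = (x^2 + 6*x + 8)/(x^2 - 8*x + 15)
(5) = (h - 3)/(h - 8)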